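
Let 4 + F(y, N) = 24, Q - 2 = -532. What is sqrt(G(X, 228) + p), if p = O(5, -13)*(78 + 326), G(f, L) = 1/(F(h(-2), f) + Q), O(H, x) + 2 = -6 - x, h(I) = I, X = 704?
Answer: sqrt(525401490)/510 ≈ 44.944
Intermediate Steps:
Q = -530 (Q = 2 - 532 = -530)
F(y, N) = 20 (F(y, N) = -4 + 24 = 20)
O(H, x) = -8 - x (O(H, x) = -2 + (-6 - x) = -8 - x)
G(f, L) = -1/510 (G(f, L) = 1/(20 - 530) = 1/(-510) = -1/510)
p = 2020 (p = (-8 - 1*(-13))*(78 + 326) = (-8 + 13)*404 = 5*404 = 2020)
sqrt(G(X, 228) + p) = sqrt(-1/510 + 2020) = sqrt(1030199/510) = sqrt(525401490)/510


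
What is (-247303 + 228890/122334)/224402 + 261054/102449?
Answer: 19184098395332/13266176230011 ≈ 1.4461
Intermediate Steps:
(-247303 + 228890/122334)/224402 + 261054/102449 = (-247303 + 228890*(1/122334))*(1/224402) + 261054*(1/102449) = (-247303 + 114445/61167)*(1/224402) + 261054/102449 = -15126668156/61167*1/224402 + 261054/102449 = -7563334078/6862998567 + 261054/102449 = 19184098395332/13266176230011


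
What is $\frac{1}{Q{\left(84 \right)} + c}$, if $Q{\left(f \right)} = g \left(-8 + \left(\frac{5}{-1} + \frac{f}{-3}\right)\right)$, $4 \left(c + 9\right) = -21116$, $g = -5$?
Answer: $- \frac{1}{5083} \approx -0.00019673$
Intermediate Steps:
$c = -5288$ ($c = -9 + \frac{1}{4} \left(-21116\right) = -9 - 5279 = -5288$)
$Q{\left(f \right)} = 65 + \frac{5 f}{3}$ ($Q{\left(f \right)} = - 5 \left(-8 + \left(\frac{5}{-1} + \frac{f}{-3}\right)\right) = - 5 \left(-8 + \left(5 \left(-1\right) + f \left(- \frac{1}{3}\right)\right)\right) = - 5 \left(-8 - \left(5 + \frac{f}{3}\right)\right) = - 5 \left(-13 - \frac{f}{3}\right) = 65 + \frac{5 f}{3}$)
$\frac{1}{Q{\left(84 \right)} + c} = \frac{1}{\left(65 + \frac{5}{3} \cdot 84\right) - 5288} = \frac{1}{\left(65 + 140\right) - 5288} = \frac{1}{205 - 5288} = \frac{1}{-5083} = - \frac{1}{5083}$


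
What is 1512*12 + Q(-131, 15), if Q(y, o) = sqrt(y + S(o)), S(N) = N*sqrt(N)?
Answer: 18144 + sqrt(-131 + 15*sqrt(15)) ≈ 18144.0 + 8.5385*I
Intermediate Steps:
S(N) = N**(3/2)
Q(y, o) = sqrt(y + o**(3/2))
1512*12 + Q(-131, 15) = 1512*12 + sqrt(-131 + 15**(3/2)) = 18144 + sqrt(-131 + 15*sqrt(15))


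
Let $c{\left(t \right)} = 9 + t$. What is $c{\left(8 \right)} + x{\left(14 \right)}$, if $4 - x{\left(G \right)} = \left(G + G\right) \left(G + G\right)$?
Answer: $-763$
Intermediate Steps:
$x{\left(G \right)} = 4 - 4 G^{2}$ ($x{\left(G \right)} = 4 - \left(G + G\right) \left(G + G\right) = 4 - 2 G 2 G = 4 - 4 G^{2}$)
$c{\left(8 \right)} + x{\left(14 \right)} = \left(9 + 8\right) + \left(4 - 4 \cdot 14^{2}\right) = 17 + \left(4 - 784\right) = 17 - 780 = -763$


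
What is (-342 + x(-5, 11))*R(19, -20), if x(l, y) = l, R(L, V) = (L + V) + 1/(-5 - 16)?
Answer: 7634/21 ≈ 363.52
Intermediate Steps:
R(L, V) = -1/21 + L + V (R(L, V) = (L + V) + 1/(-21) = (L + V) - 1/21 = -1/21 + L + V)
(-342 + x(-5, 11))*R(19, -20) = (-342 - 5)*(-1/21 + 19 - 20) = -347*(-22/21) = 7634/21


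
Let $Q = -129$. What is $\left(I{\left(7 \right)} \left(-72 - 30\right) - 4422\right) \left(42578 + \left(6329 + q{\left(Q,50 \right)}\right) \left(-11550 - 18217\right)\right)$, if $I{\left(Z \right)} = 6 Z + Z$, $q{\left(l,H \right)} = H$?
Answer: $1788303303300$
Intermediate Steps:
$I{\left(Z \right)} = 7 Z$
$\left(I{\left(7 \right)} \left(-72 - 30\right) - 4422\right) \left(42578 + \left(6329 + q{\left(Q,50 \right)}\right) \left(-11550 - 18217\right)\right) = \left(7 \cdot 7 \left(-72 - 30\right) - 4422\right) \left(42578 + \left(6329 + 50\right) \left(-11550 - 18217\right)\right) = \left(49 \left(-102\right) - 4422\right) \left(42578 + 6379 \left(-29767\right)\right) = \left(-4998 - 4422\right) \left(42578 - 189883693\right) = \left(-9420\right) \left(-189841115\right) = 1788303303300$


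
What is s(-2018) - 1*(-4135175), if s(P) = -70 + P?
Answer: 4133087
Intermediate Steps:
s(-2018) - 1*(-4135175) = (-70 - 2018) - 1*(-4135175) = -2088 + 4135175 = 4133087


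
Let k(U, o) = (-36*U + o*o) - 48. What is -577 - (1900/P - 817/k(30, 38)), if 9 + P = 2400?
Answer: -434602765/755556 ≈ -575.21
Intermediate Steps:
P = 2391 (P = -9 + 2400 = 2391)
k(U, o) = -48 + o² - 36*U (k(U, o) = (-36*U + o²) - 48 = (o² - 36*U) - 48 = -48 + o² - 36*U)
-577 - (1900/P - 817/k(30, 38)) = -577 - (1900/2391 - 817/(-48 + 38² - 36*30)) = -577 - (1900*(1/2391) - 817/(-48 + 1444 - 1080)) = -577 - (1900/2391 - 817/316) = -577 - 1*(-1353047/755556) = -577 + 1353047/755556 = -434602765/755556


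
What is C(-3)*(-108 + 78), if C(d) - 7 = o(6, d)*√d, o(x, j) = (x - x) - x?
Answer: -210 + 180*I*√3 ≈ -210.0 + 311.77*I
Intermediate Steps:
o(x, j) = -x (o(x, j) = 0 - x = -x)
C(d) = 7 - 6*√d (C(d) = 7 + (-1*6)*√d = 7 - 6*√d)
C(-3)*(-108 + 78) = (7 - 6*I*√3)*(-108 + 78) = (7 - 6*I*√3)*(-30) = -210 + 180*I*√3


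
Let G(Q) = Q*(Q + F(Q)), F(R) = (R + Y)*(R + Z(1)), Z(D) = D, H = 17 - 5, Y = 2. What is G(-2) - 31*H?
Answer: -368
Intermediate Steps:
H = 12
F(R) = (1 + R)*(2 + R) (F(R) = (R + 2)*(R + 1) = (2 + R)*(1 + R) = (1 + R)*(2 + R))
G(Q) = Q*(2 + Q**2 + 4*Q) (G(Q) = Q*(Q + (2 + Q**2 + 3*Q)) = Q*(2 + Q**2 + 4*Q))
G(-2) - 31*H = -2*(2 + (-2)**2 + 4*(-2)) - 31*12 = -2*(2 + 4 - 8) - 372 = -2*(-2) - 372 = 4 - 372 = -368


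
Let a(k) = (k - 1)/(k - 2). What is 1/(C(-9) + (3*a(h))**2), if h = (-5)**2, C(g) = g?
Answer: 529/423 ≈ 1.2506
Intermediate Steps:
h = 25
a(k) = (-1 + k)/(-2 + k)
1/(C(-9) + (3*a(h))**2) = 1/(-9 + (3*((-1 + 25)/(-2 + 25)))**2) = 1/(-9 + (3*(24/23))**2) = 1/(-9 + (72/23)**2) = 1/(-9 + 5184/529) = 1/(423/529) = 529/423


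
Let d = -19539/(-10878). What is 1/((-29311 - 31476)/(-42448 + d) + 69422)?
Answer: 153909935/10684955921232 ≈ 1.4404e-5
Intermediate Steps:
d = 6513/3626 (d = -19539*(-1/10878) = 6513/3626 ≈ 1.7962)
1/((-29311 - 31476)/(-42448 + d) + 69422) = 1/((-29311 - 31476)/(-42448 + 6513/3626) + 69422) = 1/(-60787/(-153909935/3626) + 69422) = 1/(-60787*(-3626/153909935) + 69422) = 1/(220413662/153909935 + 69422) = 1/(10684955921232/153909935) = 153909935/10684955921232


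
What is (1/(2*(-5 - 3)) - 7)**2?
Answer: 12769/256 ≈ 49.879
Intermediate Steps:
(1/(2*(-5 - 3)) - 7)**2 = (1/(2*(-8)) - 7)**2 = (1/(-16) - 7)**2 = (-1/16 - 7)**2 = (-113/16)**2 = 12769/256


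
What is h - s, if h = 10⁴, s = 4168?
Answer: 5832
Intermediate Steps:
h = 10000
h - s = 10000 - 1*4168 = 10000 - 4168 = 5832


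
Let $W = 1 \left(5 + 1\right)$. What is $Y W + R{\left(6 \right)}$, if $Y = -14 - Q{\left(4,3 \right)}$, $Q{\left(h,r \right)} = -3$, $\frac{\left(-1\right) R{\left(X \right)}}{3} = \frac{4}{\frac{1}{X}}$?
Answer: $-138$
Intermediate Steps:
$R{\left(X \right)} = - 12 X$ ($R{\left(X \right)} = - 3 \frac{4}{\frac{1}{X}} = - 3 \cdot 4 X = - 12 X$)
$W = 6$ ($W = 1 \cdot 6 = 6$)
$Y = -11$ ($Y = -14 - -3 = -14 + 3 = -11$)
$Y W + R{\left(6 \right)} = \left(-11\right) 6 - 72 = -66 - 72 = -138$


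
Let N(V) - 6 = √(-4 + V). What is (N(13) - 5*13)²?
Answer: 3136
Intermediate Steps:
N(V) = 6 + √(-4 + V)
(N(13) - 5*13)² = ((6 + √(-4 + 13)) - 5*13)² = ((6 + √9) - 1*65)² = ((6 + 3) - 65)² = (9 - 65)² = (-56)² = 3136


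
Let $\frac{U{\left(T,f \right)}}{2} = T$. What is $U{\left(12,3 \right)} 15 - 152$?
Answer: $208$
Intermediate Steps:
$U{\left(T,f \right)} = 2 T$
$U{\left(12,3 \right)} 15 - 152 = 2 \cdot 12 \cdot 15 - 152 = 24 \cdot 15 - 152 = 360 - 152 = 208$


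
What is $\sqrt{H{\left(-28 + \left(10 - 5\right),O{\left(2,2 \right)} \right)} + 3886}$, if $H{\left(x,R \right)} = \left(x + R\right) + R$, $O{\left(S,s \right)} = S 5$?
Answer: $\sqrt{3883} \approx 62.314$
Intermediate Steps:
$O{\left(S,s \right)} = 5 S$
$H{\left(x,R \right)} = x + 2 R$ ($H{\left(x,R \right)} = \left(R + x\right) + R = x + 2 R$)
$\sqrt{H{\left(-28 + \left(10 - 5\right),O{\left(2,2 \right)} \right)} + 3886} = \sqrt{\left(\left(-28 + \left(10 - 5\right)\right) + 2 \cdot 5 \cdot 2\right) + 3886} = \sqrt{\left(\left(-28 + 5\right) + 2 \cdot 10\right) + 3886} = \sqrt{\left(-23 + 20\right) + 3886} = \sqrt{-3 + 3886} = \sqrt{3883}$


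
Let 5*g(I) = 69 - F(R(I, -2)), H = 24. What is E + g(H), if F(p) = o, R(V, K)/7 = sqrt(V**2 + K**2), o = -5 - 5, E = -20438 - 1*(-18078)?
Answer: -11721/5 ≈ -2344.2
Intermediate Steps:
E = -2360 (E = -20438 + 18078 = -2360)
o = -10
R(V, K) = 7*sqrt(K**2 + V**2) (R(V, K) = 7*sqrt(V**2 + K**2) = 7*sqrt(K**2 + V**2))
F(p) = -10
g(I) = 79/5 (g(I) = (69 - 1*(-10))/5 = (69 + 10)/5 = (1/5)*79 = 79/5)
E + g(H) = -2360 + 79/5 = -11721/5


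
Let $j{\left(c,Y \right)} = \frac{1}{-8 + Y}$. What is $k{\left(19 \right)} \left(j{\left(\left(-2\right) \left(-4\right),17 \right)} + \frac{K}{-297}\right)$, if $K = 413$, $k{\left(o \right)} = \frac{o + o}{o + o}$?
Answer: $- \frac{380}{297} \approx -1.2795$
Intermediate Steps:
$k{\left(o \right)} = 1$ ($k{\left(o \right)} = \frac{2 o}{2 o} = 2 o \frac{1}{2 o} = 1$)
$k{\left(19 \right)} \left(j{\left(\left(-2\right) \left(-4\right),17 \right)} + \frac{K}{-297}\right) = 1 \left(\frac{1}{-8 + 17} + \frac{413}{-297}\right) = 1 \left(\frac{1}{9} + 413 \left(- \frac{1}{297}\right)\right) = 1 \left(\frac{1}{9} - \frac{413}{297}\right) = 1 \left(- \frac{380}{297}\right) = - \frac{380}{297}$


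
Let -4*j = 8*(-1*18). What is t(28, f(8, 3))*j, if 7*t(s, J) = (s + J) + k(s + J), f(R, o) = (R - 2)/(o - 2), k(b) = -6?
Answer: 144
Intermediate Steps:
f(R, o) = (-2 + R)/(-2 + o)
j = 36 (j = -2*(-1*18) = -2*(-18) = -1/4*(-144) = 36)
t(s, J) = -6/7 + J/7 + s/7 (t(s, J) = ((s + J) - 6)/7 = ((J + s) - 6)/7 = (-6 + J + s)/7 = -6/7 + J/7 + s/7)
t(28, f(8, 3))*j = (-6/7 + ((-2 + 8)/(-2 + 3))/7 + (1/7)*28)*36 = (-6/7 + (6/1)/7 + 4)*36 = (-6/7 + (1*6)/7 + 4)*36 = (-6/7 + (1/7)*6 + 4)*36 = (-6/7 + 6/7 + 4)*36 = 4*36 = 144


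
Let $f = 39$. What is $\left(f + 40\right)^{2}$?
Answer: $6241$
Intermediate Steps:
$\left(f + 40\right)^{2} = \left(39 + 40\right)^{2} = 79^{2} = 6241$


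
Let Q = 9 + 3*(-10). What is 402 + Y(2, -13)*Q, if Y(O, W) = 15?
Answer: 87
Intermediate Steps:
Q = -21 (Q = 9 - 30 = -21)
402 + Y(2, -13)*Q = 402 + 15*(-21) = 402 - 315 = 87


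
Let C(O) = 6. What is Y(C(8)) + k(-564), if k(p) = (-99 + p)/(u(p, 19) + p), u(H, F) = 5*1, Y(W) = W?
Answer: 309/43 ≈ 7.1860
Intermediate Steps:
u(H, F) = 5
k(p) = (-99 + p)/(5 + p)
Y(C(8)) + k(-564) = 6 + (-99 - 564)/(5 - 564) = 6 - 663/(-559) = 6 - 1/559*(-663) = 6 + 51/43 = 309/43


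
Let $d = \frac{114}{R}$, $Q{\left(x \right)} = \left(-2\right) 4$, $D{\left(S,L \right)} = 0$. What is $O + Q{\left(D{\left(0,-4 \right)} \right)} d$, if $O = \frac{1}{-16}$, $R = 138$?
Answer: $- \frac{2455}{368} \approx -6.6712$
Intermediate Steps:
$Q{\left(x \right)} = -8$
$O = - \frac{1}{16} \approx -0.0625$
$d = \frac{19}{23}$ ($d = \frac{114}{138} = 114 \cdot \frac{1}{138} = \frac{19}{23} \approx 0.82609$)
$O + Q{\left(D{\left(0,-4 \right)} \right)} d = - \frac{1}{16} - \frac{152}{23} = - \frac{2455}{368}$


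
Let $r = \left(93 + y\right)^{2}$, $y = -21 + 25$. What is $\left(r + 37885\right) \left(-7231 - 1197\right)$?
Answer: $-398593832$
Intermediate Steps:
$y = 4$
$r = 9409$ ($r = \left(93 + 4\right)^{2} = 97^{2} = 9409$)
$\left(r + 37885\right) \left(-7231 - 1197\right) = \left(9409 + 37885\right) \left(-7231 - 1197\right) = 47294 \left(-8428\right) = -398593832$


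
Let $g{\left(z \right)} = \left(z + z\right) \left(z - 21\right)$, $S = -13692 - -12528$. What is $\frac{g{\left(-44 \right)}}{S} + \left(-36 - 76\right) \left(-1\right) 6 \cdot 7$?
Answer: $\frac{1367434}{291} \approx 4699.1$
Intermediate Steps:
$S = -1164$ ($S = -13692 + 12528 = -1164$)
$g{\left(z \right)} = 2 z \left(-21 + z\right)$
$\frac{g{\left(-44 \right)}}{S} + \left(-36 - 76\right) \left(-1\right) 6 \cdot 7 = \frac{2 \left(-44\right) \left(-21 - 44\right)}{-1164} + \left(-36 - 76\right) \left(-1\right) 6 \cdot 7 = 2 \left(-44\right) \left(-65\right) \left(- \frac{1}{1164}\right) - 112 \left(\left(-6\right) 7\right) = 5720 \left(- \frac{1}{1164}\right) - -4704 = - \frac{1430}{291} + 4704 = \frac{1367434}{291}$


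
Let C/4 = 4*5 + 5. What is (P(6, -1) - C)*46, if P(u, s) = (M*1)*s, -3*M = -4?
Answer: -13984/3 ≈ -4661.3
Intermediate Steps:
M = 4/3 (M = -⅓*(-4) = 4/3 ≈ 1.3333)
P(u, s) = 4*s/3 (P(u, s) = ((4/3)*1)*s = 4*s/3)
C = 100 (C = 4*(4*5 + 5) = 4*(20 + 5) = 4*25 = 100)
(P(6, -1) - C)*46 = ((4/3)*(-1) - 1*100)*46 = (-4/3 - 100)*46 = -304/3*46 = -13984/3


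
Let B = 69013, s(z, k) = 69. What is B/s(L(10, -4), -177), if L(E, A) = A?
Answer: 69013/69 ≈ 1000.2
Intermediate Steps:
B/s(L(10, -4), -177) = 69013/69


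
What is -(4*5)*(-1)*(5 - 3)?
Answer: 40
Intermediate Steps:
-(4*5)*(-1)*(5 - 3) = -20*(-1)*2 = -(-20)*2 = -1*(-40) = 40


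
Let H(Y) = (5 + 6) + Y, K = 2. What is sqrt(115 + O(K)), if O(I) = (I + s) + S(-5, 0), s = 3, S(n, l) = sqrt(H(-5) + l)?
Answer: sqrt(120 + sqrt(6)) ≈ 11.066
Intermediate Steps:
H(Y) = 11 + Y
S(n, l) = sqrt(6 + l) (S(n, l) = sqrt((11 - 5) + l) = sqrt(6 + l))
O(I) = 3 + I + sqrt(6) (O(I) = (I + 3) + sqrt(6 + 0) = (3 + I) + sqrt(6) = 3 + I + sqrt(6))
sqrt(115 + O(K)) = sqrt(115 + (3 + 2 + sqrt(6))) = sqrt(115 + (5 + sqrt(6))) = sqrt(120 + sqrt(6))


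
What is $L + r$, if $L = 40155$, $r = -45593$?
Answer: $-5438$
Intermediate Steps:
$L + r = 40155 - 45593 = -5438$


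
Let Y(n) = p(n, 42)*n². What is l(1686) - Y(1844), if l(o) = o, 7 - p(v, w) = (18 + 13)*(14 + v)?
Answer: 195828752262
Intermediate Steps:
p(v, w) = -427 - 31*v (p(v, w) = 7 - (18 + 13)*(14 + v) = 7 - 31*(14 + v) = 7 - (434 + 31*v) = 7 + (-434 - 31*v) = -427 - 31*v)
Y(n) = n²*(-427 - 31*n) (Y(n) = (-427 - 31*n)*n² = n²*(-427 - 31*n))
l(1686) - Y(1844) = 1686 - 1844²*(-427 - 31*1844) = 1686 - 3400336*(-427 - 57164) = 1686 - 3400336*(-57591) = 1686 - 1*(-195828750576) = 1686 + 195828750576 = 195828752262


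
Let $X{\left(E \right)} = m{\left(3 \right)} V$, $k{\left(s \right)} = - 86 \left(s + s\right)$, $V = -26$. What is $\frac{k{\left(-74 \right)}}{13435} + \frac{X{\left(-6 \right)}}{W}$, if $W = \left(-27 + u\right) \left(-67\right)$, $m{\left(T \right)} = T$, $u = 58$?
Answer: $\frac{27483986}{27904495} \approx 0.98493$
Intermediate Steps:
$W = -2077$ ($W = \left(-27 + 58\right) \left(-67\right) = 31 \left(-67\right) = -2077$)
$k{\left(s \right)} = - 172 s$ ($k{\left(s \right)} = - 86 \cdot 2 s = - 172 s$)
$X{\left(E \right)} = -78$ ($X{\left(E \right)} = 3 \left(-26\right) = -78$)
$\frac{k{\left(-74 \right)}}{13435} + \frac{X{\left(-6 \right)}}{W} = \frac{\left(-172\right) \left(-74\right)}{13435} - \frac{78}{-2077} = 12728 \cdot \frac{1}{13435} - - \frac{78}{2077} = \frac{12728}{13435} + \frac{78}{2077} = \frac{27483986}{27904495}$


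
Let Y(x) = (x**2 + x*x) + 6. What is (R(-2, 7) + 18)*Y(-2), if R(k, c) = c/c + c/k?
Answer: 217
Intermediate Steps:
Y(x) = 6 + 2*x**2 (Y(x) = (x**2 + x**2) + 6 = 2*x**2 + 6 = 6 + 2*x**2)
R(k, c) = 1 + c/k
(R(-2, 7) + 18)*Y(-2) = ((7 - 2)/(-2) + 18)*(6 + 2*(-2)**2) = (-1/2*5 + 18)*(6 + 2*4) = (-5/2 + 18)*(6 + 8) = (31/2)*14 = 217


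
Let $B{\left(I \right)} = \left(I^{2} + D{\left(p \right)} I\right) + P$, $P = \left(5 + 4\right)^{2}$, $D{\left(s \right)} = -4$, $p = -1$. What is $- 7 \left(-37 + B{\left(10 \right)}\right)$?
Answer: $-728$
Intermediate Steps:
$P = 81$ ($P = 9^{2} = 81$)
$B{\left(I \right)} = 81 + I^{2} - 4 I$ ($B{\left(I \right)} = \left(I^{2} - 4 I\right) + 81 = 81 + I^{2} - 4 I$)
$- 7 \left(-37 + B{\left(10 \right)}\right) = - 7 \left(-37 + \left(81 + 10^{2} - 40\right)\right) = - 7 \left(-37 + \left(81 + 100 - 40\right)\right) = - 7 \left(-37 + 141\right) = \left(-7\right) 104 = -728$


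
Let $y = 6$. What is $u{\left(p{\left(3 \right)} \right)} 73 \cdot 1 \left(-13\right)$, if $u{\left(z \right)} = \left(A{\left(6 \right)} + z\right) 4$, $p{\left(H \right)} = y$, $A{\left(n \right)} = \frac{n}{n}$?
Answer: $-26572$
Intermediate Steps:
$A{\left(n \right)} = 1$
$p{\left(H \right)} = 6$
$u{\left(z \right)} = 4 + 4 z$ ($u{\left(z \right)} = \left(1 + z\right) 4 = 4 + 4 z$)
$u{\left(p{\left(3 \right)} \right)} 73 \cdot 1 \left(-13\right) = \left(4 + 4 \cdot 6\right) 73 \cdot 1 \left(-13\right) = \left(4 + 24\right) 73 \left(-13\right) = 28 \cdot 73 \left(-13\right) = 2044 \left(-13\right) = -26572$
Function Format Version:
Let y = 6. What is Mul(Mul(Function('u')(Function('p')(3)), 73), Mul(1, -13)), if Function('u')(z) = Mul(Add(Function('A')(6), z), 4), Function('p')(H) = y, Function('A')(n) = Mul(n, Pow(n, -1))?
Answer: -26572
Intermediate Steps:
Function('A')(n) = 1
Function('p')(H) = 6
Function('u')(z) = Add(4, Mul(4, z)) (Function('u')(z) = Mul(Add(1, z), 4) = Add(4, Mul(4, z)))
Mul(Mul(Function('u')(Function('p')(3)), 73), Mul(1, -13)) = Mul(Mul(Add(4, Mul(4, 6)), 73), Mul(1, -13)) = Mul(Mul(Add(4, 24), 73), -13) = Mul(Mul(28, 73), -13) = Mul(2044, -13) = -26572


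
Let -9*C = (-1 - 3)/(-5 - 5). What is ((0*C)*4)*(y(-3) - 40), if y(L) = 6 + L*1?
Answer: 0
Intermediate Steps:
C = -2/45 (C = -(-1 - 3)/(9*(-5 - 5)) = -(-4)/(9*(-10)) = -(-4)*(-1)/(9*10) = -1/9*2/5 = -2/45 ≈ -0.044444)
y(L) = 6 + L
((0*C)*4)*(y(-3) - 40) = ((0*(-2/45))*4)*((6 - 3) - 40) = (0*4)*(3 - 40) = 0*(-37) = 0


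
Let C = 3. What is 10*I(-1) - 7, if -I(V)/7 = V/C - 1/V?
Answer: -161/3 ≈ -53.667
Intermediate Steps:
I(V) = 7/V - 7*V/3 (I(V) = -7*(V/3 - 1/V) = -7*(-1/V + V/3) = 7/V - 7*V/3)
10*I(-1) - 7 = 10*(7/(-1) - 7/3*(-1)) - 7 = 10*(7*(-1) + 7/3) - 7 = 10*(-7 + 7/3) - 7 = 10*(-14/3) - 7 = -140/3 - 7 = -161/3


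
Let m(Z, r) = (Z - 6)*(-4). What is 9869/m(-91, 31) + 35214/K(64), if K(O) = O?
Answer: 1786831/3104 ≈ 575.65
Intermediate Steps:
m(Z, r) = 24 - 4*Z (m(Z, r) = (-6 + Z)*(-4) = 24 - 4*Z)
9869/m(-91, 31) + 35214/K(64) = 9869/(24 - 4*(-91)) + 35214/64 = 9869/(24 + 364) + 35214*(1/64) = 9869/388 + 17607/32 = 1786831/3104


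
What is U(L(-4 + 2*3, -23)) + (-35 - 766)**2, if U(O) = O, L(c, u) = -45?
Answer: 641556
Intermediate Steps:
U(L(-4 + 2*3, -23)) + (-35 - 766)**2 = -45 + (-35 - 766)**2 = -45 + (-801)**2 = -45 + 641601 = 641556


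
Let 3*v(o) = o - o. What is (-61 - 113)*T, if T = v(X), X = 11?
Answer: 0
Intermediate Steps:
v(o) = 0 (v(o) = (o - o)/3 = (⅓)*0 = 0)
T = 0
(-61 - 113)*T = (-61 - 113)*0 = -174*0 = 0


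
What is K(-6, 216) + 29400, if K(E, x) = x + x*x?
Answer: 76272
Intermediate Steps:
K(E, x) = x + x**2
K(-6, 216) + 29400 = 216*(1 + 216) + 29400 = 216*217 + 29400 = 46872 + 29400 = 76272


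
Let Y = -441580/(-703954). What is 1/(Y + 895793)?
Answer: 351977/315298753551 ≈ 1.1163e-6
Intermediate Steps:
Y = 220790/351977 (Y = -441580*(-1/703954) = 220790/351977 ≈ 0.62729)
1/(Y + 895793) = 1/(220790/351977 + 895793) = 1/(315298753551/351977) = 351977/315298753551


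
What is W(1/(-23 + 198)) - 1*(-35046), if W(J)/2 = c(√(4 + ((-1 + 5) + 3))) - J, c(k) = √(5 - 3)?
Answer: 6133048/175 + 2*√2 ≈ 35049.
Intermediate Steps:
c(k) = √2
W(J) = -2*J + 2*√2 (W(J) = 2*(√2 - J) = -2*J + 2*√2)
W(1/(-23 + 198)) - 1*(-35046) = (-2/(-23 + 198) + 2*√2) - 1*(-35046) = (-2/175 + 2*√2) + 35046 = 6133048/175 + 2*√2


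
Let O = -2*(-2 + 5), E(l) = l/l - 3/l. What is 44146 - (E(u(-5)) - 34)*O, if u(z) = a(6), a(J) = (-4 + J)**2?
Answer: 87887/2 ≈ 43944.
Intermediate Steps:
u(z) = 4 (u(z) = (-4 + 6)**2 = 2**2 = 4)
E(l) = 1 - 3/l
O = -6 (O = -2*3 = -6)
44146 - (E(u(-5)) - 34)*O = 44146 - ((-3 + 4)/4 - 34)*(-6) = 44146 - ((1/4)*1 - 34)*(-6) = 44146 - (1/4 - 34)*(-6) = 44146 - (-135)*(-6)/4 = 44146 - 1*405/2 = 44146 - 405/2 = 87887/2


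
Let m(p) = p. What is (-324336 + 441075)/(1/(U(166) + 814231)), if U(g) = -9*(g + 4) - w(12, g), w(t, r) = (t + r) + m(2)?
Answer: 94852889019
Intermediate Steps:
w(t, r) = 2 + r + t (w(t, r) = (t + r) + 2 = (r + t) + 2 = 2 + r + t)
U(g) = -50 - 10*g (U(g) = -9*(g + 4) - (2 + g + 12) = -9*(4 + g) - (14 + g) = (-36 - 9*g) + (-14 - g) = -50 - 10*g)
(-324336 + 441075)/(1/(U(166) + 814231)) = (-324336 + 441075)/(1/((-50 - 10*166) + 814231)) = 116739/(1/((-50 - 1660) + 814231)) = 116739/(1/(-1710 + 814231)) = 116739/(1/812521) = 116739*812521 = 94852889019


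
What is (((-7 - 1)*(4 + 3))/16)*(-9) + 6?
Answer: 75/2 ≈ 37.500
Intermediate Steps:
(((-7 - 1)*(4 + 3))/16)*(-9) + 6 = (-8*7*(1/16))*(-9) + 6 = -56*1/16*(-9) + 6 = -7/2*(-9) + 6 = 63/2 + 6 = 75/2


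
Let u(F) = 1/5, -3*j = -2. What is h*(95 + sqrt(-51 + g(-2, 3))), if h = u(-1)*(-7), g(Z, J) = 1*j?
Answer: -133 - 7*I*sqrt(453)/15 ≈ -133.0 - 9.9324*I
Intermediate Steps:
j = 2/3 (j = -1/3*(-2) = 2/3 ≈ 0.66667)
u(F) = 1/5 (u(F) = 1*(1/5) = 1/5)
g(Z, J) = 2/3 (g(Z, J) = 1*(2/3) = 2/3)
h = -7/5 (h = (1/5)*(-7) = -7/5 ≈ -1.4000)
h*(95 + sqrt(-51 + g(-2, 3))) = -7*(95 + sqrt(-51 + 2/3))/5 = -7*(95 + sqrt(-151/3))/5 = -7*(95 + I*sqrt(453)/3)/5 = -133 - 7*I*sqrt(453)/15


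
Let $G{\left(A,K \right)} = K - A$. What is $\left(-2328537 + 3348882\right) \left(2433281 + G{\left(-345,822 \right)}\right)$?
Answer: $2483976844560$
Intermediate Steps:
$\left(-2328537 + 3348882\right) \left(2433281 + G{\left(-345,822 \right)}\right) = \left(-2328537 + 3348882\right) \left(2433281 + \left(822 - -345\right)\right) = 1020345 \left(2433281 + \left(822 + 345\right)\right) = 1020345 \left(2433281 + 1167\right) = 1020345 \cdot 2434448 = 2483976844560$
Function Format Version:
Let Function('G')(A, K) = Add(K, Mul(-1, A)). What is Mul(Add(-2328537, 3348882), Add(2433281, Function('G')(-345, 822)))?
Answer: 2483976844560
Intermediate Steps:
Mul(Add(-2328537, 3348882), Add(2433281, Function('G')(-345, 822))) = Mul(Add(-2328537, 3348882), Add(2433281, Add(822, Mul(-1, -345)))) = Mul(1020345, Add(2433281, Add(822, 345))) = Mul(1020345, Add(2433281, 1167)) = Mul(1020345, 2434448) = 2483976844560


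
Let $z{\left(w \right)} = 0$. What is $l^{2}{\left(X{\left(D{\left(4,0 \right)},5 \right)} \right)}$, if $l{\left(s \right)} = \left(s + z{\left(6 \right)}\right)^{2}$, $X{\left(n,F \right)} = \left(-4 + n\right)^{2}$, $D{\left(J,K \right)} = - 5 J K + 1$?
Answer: $6561$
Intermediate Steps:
$D{\left(J,K \right)} = 1 - 5 J K$ ($D{\left(J,K \right)} = - 5 J K + 1 = 1 - 5 J K$)
$l{\left(s \right)} = s^{2}$ ($l{\left(s \right)} = \left(s + 0\right)^{2} = s^{2}$)
$l^{2}{\left(X{\left(D{\left(4,0 \right)},5 \right)} \right)} = \left(\left(\left(-4 + \left(1 - 20 \cdot 0\right)\right)^{2}\right)^{2}\right)^{2} = \left(\left(\left(-4 + \left(1 + 0\right)\right)^{2}\right)^{2}\right)^{2} = \left(\left(\left(-4 + 1\right)^{2}\right)^{2}\right)^{2} = \left(\left(\left(-3\right)^{2}\right)^{2}\right)^{2} = \left(9^{2}\right)^{2} = 81^{2} = 6561$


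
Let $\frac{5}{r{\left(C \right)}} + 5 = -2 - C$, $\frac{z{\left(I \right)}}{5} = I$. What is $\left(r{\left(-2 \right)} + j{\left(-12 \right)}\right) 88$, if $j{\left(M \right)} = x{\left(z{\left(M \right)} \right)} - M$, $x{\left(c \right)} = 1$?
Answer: $1056$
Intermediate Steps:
$z{\left(I \right)} = 5 I$
$r{\left(C \right)} = \frac{5}{-7 - C}$ ($r{\left(C \right)} = \frac{5}{-5 - \left(2 + C\right)} = \frac{5}{-7 - C}$)
$j{\left(M \right)} = 1 - M$
$\left(r{\left(-2 \right)} + j{\left(-12 \right)}\right) 88 = \left(- \frac{5}{7 - 2} + \left(1 - -12\right)\right) 88 = \left(- \frac{5}{5} + \left(1 + 12\right)\right) 88 = \left(\left(-5\right) \frac{1}{5} + 13\right) 88 = \left(-1 + 13\right) 88 = 12 \cdot 88 = 1056$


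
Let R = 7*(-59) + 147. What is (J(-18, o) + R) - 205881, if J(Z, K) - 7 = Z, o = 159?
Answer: -206158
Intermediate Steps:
J(Z, K) = 7 + Z
R = -266 (R = -413 + 147 = -266)
(J(-18, o) + R) - 205881 = ((7 - 18) - 266) - 205881 = (-11 - 266) - 205881 = -277 - 205881 = -206158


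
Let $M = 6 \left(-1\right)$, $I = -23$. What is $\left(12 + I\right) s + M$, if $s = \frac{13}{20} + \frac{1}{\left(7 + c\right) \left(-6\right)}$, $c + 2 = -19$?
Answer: $- \frac{2789}{210} \approx -13.281$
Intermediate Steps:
$c = -21$ ($c = -2 - 19 = -21$)
$M = -6$
$s = \frac{139}{210}$ ($s = \frac{13}{20} + \frac{1}{\left(7 - 21\right) \left(-6\right)} = 13 \cdot \frac{1}{20} + \frac{1}{-14} \left(- \frac{1}{6}\right) = \frac{13}{20} - - \frac{1}{84} = \frac{13}{20} + \frac{1}{84} = \frac{139}{210} \approx 0.6619$)
$\left(12 + I\right) s + M = \left(12 - 23\right) \frac{139}{210} - 6 = \left(-11\right) \frac{139}{210} - 6 = - \frac{1529}{210} - 6 = - \frac{2789}{210}$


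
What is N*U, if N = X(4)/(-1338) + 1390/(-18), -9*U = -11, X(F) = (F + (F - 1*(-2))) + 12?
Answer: -1705198/18063 ≈ -94.403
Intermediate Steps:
X(F) = 14 + 2*F (X(F) = (F + (F + 2)) + 12 = (F + (2 + F)) + 12 = (2 + 2*F) + 12 = 14 + 2*F)
U = 11/9 (U = -⅑*(-11) = 11/9 ≈ 1.2222)
N = -155018/2007 (N = (14 + 2*4)/(-1338) + 1390/(-18) = (14 + 8)*(-1/1338) + 1390*(-1/18) = 22*(-1/1338) - 695/9 = -11/669 - 695/9 = -155018/2007 ≈ -77.239)
N*U = -155018/2007*11/9 = -1705198/18063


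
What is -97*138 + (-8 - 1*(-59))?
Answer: -13335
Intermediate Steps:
-97*138 + (-8 - 1*(-59)) = -13386 + (-8 + 59) = -13386 + 51 = -13335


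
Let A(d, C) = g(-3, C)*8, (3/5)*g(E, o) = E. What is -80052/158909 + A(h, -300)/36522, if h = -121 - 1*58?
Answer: -1465007752/2901837249 ≈ -0.50486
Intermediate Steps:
g(E, o) = 5*E/3
h = -179 (h = -121 - 58 = -179)
A(d, C) = -40 (A(d, C) = ((5/3)*(-3))*8 = -5*8 = -40)
-80052/158909 + A(h, -300)/36522 = -80052/158909 - 40/36522 = -80052*1/158909 - 40*1/36522 = -80052/158909 - 20/18261 = -1465007752/2901837249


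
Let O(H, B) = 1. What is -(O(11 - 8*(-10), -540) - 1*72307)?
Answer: 72306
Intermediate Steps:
-(O(11 - 8*(-10), -540) - 1*72307) = -(1 - 1*72307) = -(1 - 72307) = -1*(-72306) = 72306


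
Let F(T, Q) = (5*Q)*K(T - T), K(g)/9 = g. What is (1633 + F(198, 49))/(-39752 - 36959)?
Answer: -1633/76711 ≈ -0.021288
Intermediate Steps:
K(g) = 9*g
F(T, Q) = 0 (F(T, Q) = (5*Q)*(9*(T - T)) = (5*Q)*(9*0) = (5*Q)*0 = 0)
(1633 + F(198, 49))/(-39752 - 36959) = (1633 + 0)/(-39752 - 36959) = 1633/(-76711) = 1633*(-1/76711) = -1633/76711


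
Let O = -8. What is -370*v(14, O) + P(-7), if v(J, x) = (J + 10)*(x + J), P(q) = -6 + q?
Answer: -53293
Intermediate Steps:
v(J, x) = (10 + J)*(J + x)
-370*v(14, O) + P(-7) = -370*(14**2 + 10*14 + 10*(-8) + 14*(-8)) + (-6 - 7) = -370*(196 + 140 - 80 - 112) - 13 = -370*144 - 13 = -53280 - 13 = -53293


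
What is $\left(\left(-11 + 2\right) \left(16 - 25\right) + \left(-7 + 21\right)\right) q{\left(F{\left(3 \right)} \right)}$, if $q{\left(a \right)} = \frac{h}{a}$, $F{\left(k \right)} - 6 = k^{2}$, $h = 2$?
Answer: $\frac{38}{3} \approx 12.667$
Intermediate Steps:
$F{\left(k \right)} = 6 + k^{2}$
$q{\left(a \right)} = \frac{2}{a}$
$\left(\left(-11 + 2\right) \left(16 - 25\right) + \left(-7 + 21\right)\right) q{\left(F{\left(3 \right)} \right)} = \left(\left(-11 + 2\right) \left(16 - 25\right) + \left(-7 + 21\right)\right) \frac{2}{6 + 3^{2}} = \left(\left(-9\right) \left(-9\right) + 14\right) \frac{2}{6 + 9} = \left(81 + 14\right) \frac{2}{15} = 95 \cdot 2 \cdot \frac{1}{15} = 95 \cdot \frac{2}{15} = \frac{38}{3}$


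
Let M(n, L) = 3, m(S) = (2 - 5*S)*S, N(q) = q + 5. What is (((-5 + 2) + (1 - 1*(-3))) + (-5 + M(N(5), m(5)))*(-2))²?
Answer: 25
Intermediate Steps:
N(q) = 5 + q
m(S) = S*(2 - 5*S)
(((-5 + 2) + (1 - 1*(-3))) + (-5 + M(N(5), m(5)))*(-2))² = (((-5 + 2) + (1 - 1*(-3))) + (-5 + 3)*(-2))² = ((-3 + (1 + 3)) - 2*(-2))² = ((-3 + 4) + 4)² = (1 + 4)² = 5² = 25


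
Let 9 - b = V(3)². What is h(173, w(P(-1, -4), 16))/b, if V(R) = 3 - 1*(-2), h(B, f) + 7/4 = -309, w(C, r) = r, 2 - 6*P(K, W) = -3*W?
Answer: 1243/64 ≈ 19.422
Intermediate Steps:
P(K, W) = ⅓ + W/2 (P(K, W) = ⅓ - (-1)*W/2 = ⅓ + W/2)
h(B, f) = -1243/4 (h(B, f) = -7/4 - 309 = -1243/4)
V(R) = 5 (V(R) = 3 + 2 = 5)
b = -16 (b = 9 - 1*5² = 9 - 1*25 = 9 - 25 = -16)
h(173, w(P(-1, -4), 16))/b = -1243/4/(-16) = -1243/4*(-1/16) = 1243/64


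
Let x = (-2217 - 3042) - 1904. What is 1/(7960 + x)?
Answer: 1/797 ≈ 0.0012547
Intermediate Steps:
x = -7163 (x = -5259 - 1904 = -7163)
1/(7960 + x) = 1/(7960 - 7163) = 1/797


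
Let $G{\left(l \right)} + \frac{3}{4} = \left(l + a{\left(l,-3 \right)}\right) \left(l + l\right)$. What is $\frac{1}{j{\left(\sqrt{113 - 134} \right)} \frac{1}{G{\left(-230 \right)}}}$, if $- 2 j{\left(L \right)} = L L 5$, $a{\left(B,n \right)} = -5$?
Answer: $\frac{61771}{30} \approx 2059.0$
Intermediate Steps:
$G{\left(l \right)} = - \frac{3}{4} + 2 l \left(-5 + l\right)$ ($G{\left(l \right)} = - \frac{3}{4} + \left(l - 5\right) \left(l + l\right) = - \frac{3}{4} + \left(-5 + l\right) 2 l = - \frac{3}{4} + 2 l \left(-5 + l\right)$)
$j{\left(L \right)} = - \frac{5 L^{2}}{2}$ ($j{\left(L \right)} = - \frac{L L 5}{2} = - \frac{L^{2} \cdot 5}{2} = - \frac{5 L^{2}}{2}$)
$\frac{1}{j{\left(\sqrt{113 - 134} \right)} \frac{1}{G{\left(-230 \right)}}} = \frac{1}{- \frac{5 \left(\sqrt{113 - 134}\right)^{2}}{2} \frac{1}{- \frac{3}{4} - -2300 + 2 \left(-230\right)^{2}}} = \frac{1}{- \frac{5 \left(\sqrt{-21}\right)^{2}}{2} \frac{1}{- \frac{3}{4} + 2300 + 2 \cdot 52900}} = \frac{1}{- \frac{5 \left(i \sqrt{21}\right)^{2}}{2} \frac{1}{- \frac{3}{4} + 2300 + 105800}} = \frac{1}{\left(- \frac{5}{2}\right) \left(-21\right) \frac{1}{\frac{432397}{4}}} = \frac{1}{\frac{105}{2} \cdot \frac{4}{432397}} = \frac{1}{\frac{30}{61771}} = \frac{61771}{30}$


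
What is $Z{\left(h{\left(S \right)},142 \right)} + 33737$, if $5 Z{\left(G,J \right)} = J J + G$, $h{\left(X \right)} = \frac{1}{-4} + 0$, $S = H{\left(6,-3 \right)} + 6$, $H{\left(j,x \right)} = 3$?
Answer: $\frac{151079}{4} \approx 37770.0$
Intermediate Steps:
$S = 9$ ($S = 3 + 6 = 9$)
$h{\left(X \right)} = - \frac{1}{4}$ ($h{\left(X \right)} = - \frac{1}{4} + 0 = - \frac{1}{4}$)
$Z{\left(G,J \right)} = \frac{G}{5} + \frac{J^{2}}{5}$ ($Z{\left(G,J \right)} = \frac{J J + G}{5} = \frac{J^{2} + G}{5} = \frac{G + J^{2}}{5} = \frac{G}{5} + \frac{J^{2}}{5}$)
$Z{\left(h{\left(S \right)},142 \right)} + 33737 = \left(\frac{1}{5} \left(- \frac{1}{4}\right) + \frac{142^{2}}{5}\right) + 33737 = \left(- \frac{1}{20} + \frac{1}{5} \cdot 20164\right) + 33737 = \left(- \frac{1}{20} + \frac{20164}{5}\right) + 33737 = \frac{16131}{4} + 33737 = \frac{151079}{4}$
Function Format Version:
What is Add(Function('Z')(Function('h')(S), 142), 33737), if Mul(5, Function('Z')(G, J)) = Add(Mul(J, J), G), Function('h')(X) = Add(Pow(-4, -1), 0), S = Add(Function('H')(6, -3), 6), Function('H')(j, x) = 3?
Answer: Rational(151079, 4) ≈ 37770.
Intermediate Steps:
S = 9 (S = Add(3, 6) = 9)
Function('h')(X) = Rational(-1, 4) (Function('h')(X) = Add(Rational(-1, 4), 0) = Rational(-1, 4))
Function('Z')(G, J) = Add(Mul(Rational(1, 5), G), Mul(Rational(1, 5), Pow(J, 2))) (Function('Z')(G, J) = Mul(Rational(1, 5), Add(Mul(J, J), G)) = Mul(Rational(1, 5), Add(Pow(J, 2), G)) = Mul(Rational(1, 5), Add(G, Pow(J, 2))) = Add(Mul(Rational(1, 5), G), Mul(Rational(1, 5), Pow(J, 2))))
Add(Function('Z')(Function('h')(S), 142), 33737) = Add(Add(Mul(Rational(1, 5), Rational(-1, 4)), Mul(Rational(1, 5), Pow(142, 2))), 33737) = Add(Add(Rational(-1, 20), Mul(Rational(1, 5), 20164)), 33737) = Add(Add(Rational(-1, 20), Rational(20164, 5)), 33737) = Add(Rational(16131, 4), 33737) = Rational(151079, 4)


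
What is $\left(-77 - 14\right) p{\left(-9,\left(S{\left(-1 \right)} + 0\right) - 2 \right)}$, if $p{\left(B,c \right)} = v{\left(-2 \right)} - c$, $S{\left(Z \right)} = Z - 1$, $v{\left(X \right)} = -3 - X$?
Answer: $-273$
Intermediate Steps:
$S{\left(Z \right)} = -1 + Z$
$p{\left(B,c \right)} = -1 - c$ ($p{\left(B,c \right)} = \left(-3 - -2\right) - c = \left(-3 + 2\right) - c = -1 - c$)
$\left(-77 - 14\right) p{\left(-9,\left(S{\left(-1 \right)} + 0\right) - 2 \right)} = \left(-77 - 14\right) \left(-1 - \left(\left(\left(-1 - 1\right) + 0\right) - 2\right)\right) = - 91 \left(-1 - \left(\left(-2 + 0\right) - 2\right)\right) = - 91 \left(-1 - \left(-2 - 2\right)\right) = - 91 \left(-1 - -4\right) = - 91 \left(-1 + 4\right) = \left(-91\right) 3 = -273$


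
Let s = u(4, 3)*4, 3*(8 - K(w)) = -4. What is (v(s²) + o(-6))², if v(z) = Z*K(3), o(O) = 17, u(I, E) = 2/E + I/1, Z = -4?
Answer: 3721/9 ≈ 413.44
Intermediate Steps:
u(I, E) = I + 2/E (u(I, E) = 2/E + I*1 = 2/E + I = I + 2/E)
K(w) = 28/3 (K(w) = 8 - ⅓*(-4) = 8 + 4/3 = 28/3)
s = 56/3 (s = (4 + 2/3)*4 = (4 + 2*(⅓))*4 = (4 + ⅔)*4 = (14/3)*4 = 56/3 ≈ 18.667)
v(z) = -112/3 (v(z) = -4*28/3 = -112/3)
(v(s²) + o(-6))² = (-112/3 + 17)² = (-61/3)² = 3721/9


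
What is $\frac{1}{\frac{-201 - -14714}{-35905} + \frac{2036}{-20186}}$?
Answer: $- \frac{362389165}{183030999} \approx -1.9799$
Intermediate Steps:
$\frac{1}{\frac{-201 - -14714}{-35905} + \frac{2036}{-20186}} = \frac{1}{\left(-201 + 14714\right) \left(- \frac{1}{35905}\right) + 2036 \left(- \frac{1}{20186}\right)} = \frac{1}{14513 \left(- \frac{1}{35905}\right) - \frac{1018}{10093}} = \frac{1}{- \frac{14513}{35905} - \frac{1018}{10093}} = \frac{1}{- \frac{183030999}{362389165}} = - \frac{362389165}{183030999}$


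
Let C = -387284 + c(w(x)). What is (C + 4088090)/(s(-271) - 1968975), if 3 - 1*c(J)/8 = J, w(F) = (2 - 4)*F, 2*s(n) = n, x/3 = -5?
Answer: -7401180/3938221 ≈ -1.8793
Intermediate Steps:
x = -15 (x = 3*(-5) = -15)
s(n) = n/2
w(F) = -2*F
c(J) = 24 - 8*J
C = -387500 (C = -387284 + (24 - (-16)*(-15)) = -387284 + (24 - 8*30) = -387284 + (24 - 240) = -387284 - 216 = -387500)
(C + 4088090)/(s(-271) - 1968975) = (-387500 + 4088090)/((½)*(-271) - 1968975) = 3700590/(-271/2 - 1968975) = 3700590/(-3938221/2) = 3700590*(-2/3938221) = -7401180/3938221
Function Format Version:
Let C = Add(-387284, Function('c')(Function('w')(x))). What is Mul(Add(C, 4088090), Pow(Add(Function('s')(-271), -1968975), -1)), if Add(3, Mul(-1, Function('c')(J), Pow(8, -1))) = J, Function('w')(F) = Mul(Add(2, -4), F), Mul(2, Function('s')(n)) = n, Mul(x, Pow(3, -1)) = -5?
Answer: Rational(-7401180, 3938221) ≈ -1.8793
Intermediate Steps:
x = -15 (x = Mul(3, -5) = -15)
Function('s')(n) = Mul(Rational(1, 2), n)
Function('w')(F) = Mul(-2, F)
Function('c')(J) = Add(24, Mul(-8, J))
C = -387500 (C = Add(-387284, Add(24, Mul(-8, Mul(-2, -15)))) = Add(-387284, Add(24, Mul(-8, 30))) = Add(-387284, Add(24, -240)) = Add(-387284, -216) = -387500)
Mul(Add(C, 4088090), Pow(Add(Function('s')(-271), -1968975), -1)) = Mul(Add(-387500, 4088090), Pow(Add(Mul(Rational(1, 2), -271), -1968975), -1)) = Mul(3700590, Pow(Add(Rational(-271, 2), -1968975), -1)) = Mul(3700590, Pow(Rational(-3938221, 2), -1)) = Mul(3700590, Rational(-2, 3938221)) = Rational(-7401180, 3938221)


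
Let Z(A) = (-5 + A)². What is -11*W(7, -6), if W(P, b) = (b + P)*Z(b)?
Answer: -1331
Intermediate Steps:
W(P, b) = (-5 + b)²*(P + b) (W(P, b) = (b + P)*(-5 + b)² = (P + b)*(-5 + b)² = (-5 + b)²*(P + b))
-11*W(7, -6) = -11*(-5 - 6)²*(7 - 6) = -11*(-11)² = -1331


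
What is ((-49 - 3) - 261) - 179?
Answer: -492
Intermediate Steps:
((-49 - 3) - 261) - 179 = (-52 - 261) - 179 = -313 - 179 = -492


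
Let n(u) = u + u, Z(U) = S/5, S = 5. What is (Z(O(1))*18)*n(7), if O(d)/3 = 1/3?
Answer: 252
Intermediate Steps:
O(d) = 1 (O(d) = 3/3 = 3*(1/3) = 1)
Z(U) = 1 (Z(U) = 5/5 = 5*(1/5) = 1)
n(u) = 2*u
(Z(O(1))*18)*n(7) = (1*18)*(2*7) = 18*14 = 252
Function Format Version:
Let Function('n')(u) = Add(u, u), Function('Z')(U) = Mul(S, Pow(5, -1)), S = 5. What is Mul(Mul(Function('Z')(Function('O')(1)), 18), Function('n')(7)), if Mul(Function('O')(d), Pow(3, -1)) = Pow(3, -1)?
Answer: 252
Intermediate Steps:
Function('O')(d) = 1 (Function('O')(d) = Mul(3, Pow(3, -1)) = Mul(3, Rational(1, 3)) = 1)
Function('Z')(U) = 1 (Function('Z')(U) = Mul(5, Pow(5, -1)) = Mul(5, Rational(1, 5)) = 1)
Function('n')(u) = Mul(2, u)
Mul(Mul(Function('Z')(Function('O')(1)), 18), Function('n')(7)) = Mul(Mul(1, 18), Mul(2, 7)) = Mul(18, 14) = 252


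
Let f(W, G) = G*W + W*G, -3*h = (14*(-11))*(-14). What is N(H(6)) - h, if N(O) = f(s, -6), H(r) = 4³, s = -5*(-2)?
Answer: 1796/3 ≈ 598.67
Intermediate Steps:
s = 10
H(r) = 64
h = -2156/3 (h = -14*(-11)*(-14)/3 = -(-154)*(-14)/3 = -⅓*2156 = -2156/3 ≈ -718.67)
f(W, G) = 2*G*W (f(W, G) = G*W + G*W = 2*G*W)
N(O) = -120 (N(O) = 2*(-6)*10 = -120)
N(H(6)) - h = -120 - 1*(-2156/3) = -120 + 2156/3 = 1796/3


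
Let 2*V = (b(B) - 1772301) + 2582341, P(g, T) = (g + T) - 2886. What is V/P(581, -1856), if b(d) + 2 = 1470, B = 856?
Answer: -405754/4161 ≈ -97.514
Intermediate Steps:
b(d) = 1468 (b(d) = -2 + 1470 = 1468)
P(g, T) = -2886 + T + g (P(g, T) = (T + g) - 2886 = -2886 + T + g)
V = 405754 (V = ((1468 - 1772301) + 2582341)/2 = (-1770833 + 2582341)/2 = (½)*811508 = 405754)
V/P(581, -1856) = 405754/(-2886 - 1856 + 581) = 405754/(-4161) = 405754*(-1/4161) = -405754/4161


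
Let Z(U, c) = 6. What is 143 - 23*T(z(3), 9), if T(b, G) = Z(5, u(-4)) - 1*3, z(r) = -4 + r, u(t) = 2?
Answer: 74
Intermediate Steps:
T(b, G) = 3 (T(b, G) = 6 - 1*3 = 6 - 3 = 3)
143 - 23*T(z(3), 9) = 143 - 23*3 = 143 - 69 = 74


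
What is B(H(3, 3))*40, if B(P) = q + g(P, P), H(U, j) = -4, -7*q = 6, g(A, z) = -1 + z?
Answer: -1640/7 ≈ -234.29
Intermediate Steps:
q = -6/7 (q = -1/7*6 = -6/7 ≈ -0.85714)
B(P) = -13/7 + P (B(P) = -6/7 + (-1 + P) = -13/7 + P)
B(H(3, 3))*40 = (-13/7 - 4)*40 = -41/7*40 = -1640/7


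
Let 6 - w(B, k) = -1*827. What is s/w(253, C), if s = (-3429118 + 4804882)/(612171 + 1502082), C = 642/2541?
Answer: 458588/587057583 ≈ 0.00078116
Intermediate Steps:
C = 214/847 (C = 642*(1/2541) = 214/847 ≈ 0.25266)
w(B, k) = 833 (w(B, k) = 6 - (-1)*827 = 6 - 1*(-827) = 6 + 827 = 833)
s = 458588/704751 (s = 1375764/2114253 = 1375764*(1/2114253) = 458588/704751 ≈ 0.65071)
s/w(253, C) = (458588/704751)/833 = (458588/704751)*(1/833) = 458588/587057583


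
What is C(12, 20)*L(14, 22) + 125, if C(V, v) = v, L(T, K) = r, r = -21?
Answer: -295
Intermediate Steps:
L(T, K) = -21
C(12, 20)*L(14, 22) + 125 = 20*(-21) + 125 = -420 + 125 = -295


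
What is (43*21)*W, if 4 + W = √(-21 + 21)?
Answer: -3612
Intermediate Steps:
W = -4 (W = -4 + √(-21 + 21) = -4 + √0 = -4 + 0 = -4)
(43*21)*W = (43*21)*(-4) = 903*(-4) = -3612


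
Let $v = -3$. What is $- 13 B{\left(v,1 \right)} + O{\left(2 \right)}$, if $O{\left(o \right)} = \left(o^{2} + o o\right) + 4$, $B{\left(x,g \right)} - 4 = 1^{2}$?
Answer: $-53$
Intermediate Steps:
$B{\left(x,g \right)} = 5$ ($B{\left(x,g \right)} = 4 + 1^{2} = 4 + 1 = 5$)
$O{\left(o \right)} = 4 + 2 o^{2}$ ($O{\left(o \right)} = \left(o^{2} + o^{2}\right) + 4 = 2 o^{2} + 4 = 4 + 2 o^{2}$)
$- 13 B{\left(v,1 \right)} + O{\left(2 \right)} = \left(-13\right) 5 + \left(4 + 2 \cdot 2^{2}\right) = -65 + \left(4 + 2 \cdot 4\right) = -65 + \left(4 + 8\right) = -65 + 12 = -53$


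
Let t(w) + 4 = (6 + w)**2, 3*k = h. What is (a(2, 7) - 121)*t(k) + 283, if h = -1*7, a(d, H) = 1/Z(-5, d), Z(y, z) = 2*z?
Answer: -10289/12 ≈ -857.42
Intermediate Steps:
a(d, H) = 1/(2*d)
h = -7
k = -7/3 (k = (1/3)*(-7) = -7/3 ≈ -2.3333)
t(w) = -4 + (6 + w)**2
(a(2, 7) - 121)*t(k) + 283 = ((1/2)/2 - 121)*(-4 + (6 - 7/3)**2) + 283 = ((1/2)*(1/2) - 121)*(-4 + (11/3)**2) + 283 = (1/4 - 121)*(-4 + 121/9) + 283 = -483/4*85/9 + 283 = -13685/12 + 283 = -10289/12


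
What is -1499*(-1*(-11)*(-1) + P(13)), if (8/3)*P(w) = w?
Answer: 73451/8 ≈ 9181.4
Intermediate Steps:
P(w) = 3*w/8
-1499*(-1*(-11)*(-1) + P(13)) = -1499*(-1*(-11)*(-1) + (3/8)*13) = -1499*(11*(-1) + 39/8) = -1499*(-11 + 39/8) = -1499*(-49/8) = 73451/8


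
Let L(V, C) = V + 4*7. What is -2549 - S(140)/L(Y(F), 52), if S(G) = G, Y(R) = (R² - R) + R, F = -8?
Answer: -58662/23 ≈ -2550.5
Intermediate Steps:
Y(R) = R²
L(V, C) = 28 + V (L(V, C) = V + 28 = 28 + V)
-2549 - S(140)/L(Y(F), 52) = -2549 - 140/(28 + (-8)²) = -2549 - 140/(28 + 64) = -2549 - 140/92 = -2549 - 1*35/23 = -2549 - 35/23 = -58662/23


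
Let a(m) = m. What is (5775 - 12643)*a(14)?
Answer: -96152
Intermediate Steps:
(5775 - 12643)*a(14) = (5775 - 12643)*14 = -6868*14 = -96152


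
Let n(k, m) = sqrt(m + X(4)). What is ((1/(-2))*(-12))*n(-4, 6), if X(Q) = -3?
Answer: 6*sqrt(3) ≈ 10.392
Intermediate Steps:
n(k, m) = sqrt(-3 + m) (n(k, m) = sqrt(m - 3) = sqrt(-3 + m))
((1/(-2))*(-12))*n(-4, 6) = ((1/(-2))*(-12))*sqrt(-3 + 6) = ((1*(-1/2))*(-12))*sqrt(3) = (-1/2*(-12))*sqrt(3) = 6*sqrt(3)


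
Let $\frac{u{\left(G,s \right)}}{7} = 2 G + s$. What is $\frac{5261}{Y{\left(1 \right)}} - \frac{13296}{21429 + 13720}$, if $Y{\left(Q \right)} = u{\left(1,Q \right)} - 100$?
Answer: $- \frac{185969273}{2776771} \approx -66.973$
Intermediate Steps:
$u{\left(G,s \right)} = 7 s + 14 G$ ($u{\left(G,s \right)} = 7 \left(2 G + s\right) = 7 \left(s + 2 G\right) = 7 s + 14 G$)
$Y{\left(Q \right)} = -86 + 7 Q$ ($Y{\left(Q \right)} = \left(7 Q + 14 \cdot 1\right) - 100 = \left(7 Q + 14\right) - 100 = \left(14 + 7 Q\right) - 100 = -86 + 7 Q$)
$\frac{5261}{Y{\left(1 \right)}} - \frac{13296}{21429 + 13720} = \frac{5261}{-86 + 7 \cdot 1} - \frac{13296}{21429 + 13720} = \frac{5261}{-86 + 7} - \frac{13296}{35149} = \frac{5261}{-79} - \frac{13296}{35149} = 5261 \left(- \frac{1}{79}\right) - \frac{13296}{35149} = - \frac{5261}{79} - \frac{13296}{35149} = - \frac{185969273}{2776771}$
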